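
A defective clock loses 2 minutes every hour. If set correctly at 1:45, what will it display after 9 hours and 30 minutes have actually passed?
For every 60 true minutes, the faulty clock advances 60 - 2 = 58 minutes.
True elapsed: 9 hours and 30 minutes = 570 minutes.
Faulty clock advances: 570 x 58/60 = 551 minutes (drift: 19 minutes behind).
Shown time: 1:45 + 551 minutes = 10:56.

Final answer: 10:56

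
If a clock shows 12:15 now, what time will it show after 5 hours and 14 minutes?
Starting time: 12:15
Adding 14 minutes to 15 minutes: 15 + 14 = 29 minutes
Adding 5 hours: 12 + 5 = 17 - 12 = 5
Final time: 5:29

Final answer: 5:29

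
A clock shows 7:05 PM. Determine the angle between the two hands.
Hour hand position: 7 x 30 + 5 x 0.5 = 212.5 degrees
Minute hand position: 5 x 6 = 30 degrees
Difference: |212.5 - 30| = 182.5 degrees
Since 182.5 > 180, the smaller angle is 360 - 182.5 = 177.5 degrees

Final answer: 177.5 degrees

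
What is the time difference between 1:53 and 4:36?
From 1:53 to 4:36:
(4 x 60 + 36) - (1 x 60 + 53) = 276 - 113 = 163 minutes
= 2 hours and 43 minutes

Final answer: 2 hours and 43 minutes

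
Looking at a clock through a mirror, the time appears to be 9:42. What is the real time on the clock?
Reflection across the vertical (12-6) axis maps a hand at angle A degrees to (360 - A) degrees, which sends a reading of T minutes past 12:00 to (720 - T) minutes past 12:00.
Mirror reads 9:42 = 582 minutes past 12:00.
Actual time: (720 - 582) mod 720 = 138 minutes = 2:18.

Final answer: 2:18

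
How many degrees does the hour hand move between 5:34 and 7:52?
The hour hand moves 0.5 degrees per minute.
Time elapsed: 7:52 - 5:34 = 138 minutes
Angular displacement: 138 x 0.5 = 69 degrees

Final answer: 69 degrees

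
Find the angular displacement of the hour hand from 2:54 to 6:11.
The hour hand moves 0.5 degrees per minute.
Time elapsed: 6:11 - 2:54 = 197 minutes
Angular displacement: 197 x 0.5 = 98.5 degrees

Final answer: 98.5 degrees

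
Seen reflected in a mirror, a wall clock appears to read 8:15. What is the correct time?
Reflection across the vertical (12-6) axis maps a hand at angle A degrees to (360 - A) degrees, which sends a reading of T minutes past 12:00 to (720 - T) minutes past 12:00.
Mirror reads 8:15 = 495 minutes past 12:00.
Actual time: (720 - 495) mod 720 = 225 minutes = 3:45.

Final answer: 3:45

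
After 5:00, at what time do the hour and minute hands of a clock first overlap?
The minute hand gains 5.5 degrees per minute on the hour hand.
At 5:00, the hour hand is at 150 degrees and the minute hand is at 0 degrees.
The gap is 150 degrees. Time to close: 150/5.5 = 60 x 5/11 = 27.27 minutes.
The hands overlap at 27.27 minutes past 5:00.

Final answer: 27.27 minutes past 5:00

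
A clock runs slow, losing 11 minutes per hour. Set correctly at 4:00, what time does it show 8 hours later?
For every 60 true minutes, the faulty clock advances 60 - 11 = 49 minutes.
True elapsed: 8 hours = 480 minutes.
Faulty clock advances: 480 x 49/60 = 392 minutes (drift: 88 minutes behind).
Shown time: 4:00 + 392 minutes = 10:32.

Final answer: 10:32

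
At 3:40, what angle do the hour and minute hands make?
Hour hand position: 3 x 30 + 40 x 0.5 = 110 degrees
Minute hand position: 40 x 6 = 240 degrees
Difference: |110 - 240| = 130 degrees
The angle between the hands is 130 degrees

Final answer: 130 degrees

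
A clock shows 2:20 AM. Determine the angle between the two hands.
Hour hand position: 2 x 30 + 20 x 0.5 = 70 degrees
Minute hand position: 20 x 6 = 120 degrees
Difference: |70 - 120| = 50 degrees
The angle between the hands is 50 degrees

Final answer: 50 degrees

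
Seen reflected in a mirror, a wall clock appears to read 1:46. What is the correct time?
Reflection across the vertical (12-6) axis maps a hand at angle A degrees to (360 - A) degrees, which sends a reading of T minutes past 12:00 to (720 - T) minutes past 12:00.
Mirror reads 1:46 = 106 minutes past 12:00.
Actual time: (720 - 106) mod 720 = 614 minutes = 10:14.

Final answer: 10:14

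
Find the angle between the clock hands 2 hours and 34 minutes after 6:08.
First find the time 2 hours and 34 minutes after 6:08.
Total minutes: 6 x 60 + 8 + 2 x 60 + 34 = 522.
522 mod 720 = 522 minutes = 8:42.
Now compute the angle at 8:42:
Hour hand: 8 x 30 + 42 x 0.5 = 261 degrees
Minute hand: 42 x 6 = 252 degrees
Difference: |261 - 252| = 9 degrees
The angle is 9 degrees

Final answer: 9 degrees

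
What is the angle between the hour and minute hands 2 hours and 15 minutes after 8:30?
First find the time 2 hours and 15 minutes after 8:30.
Total minutes: 8 x 60 + 30 + 2 x 60 + 15 = 645.
645 mod 720 = 645 minutes = 10:45.
Now compute the angle at 10:45:
Hour hand: 10 x 30 + 45 x 0.5 = 322.5 degrees
Minute hand: 45 x 6 = 270 degrees
Difference: |322.5 - 270| = 52.5 degrees
The angle is 52.5 degrees

Final answer: 52.5 degrees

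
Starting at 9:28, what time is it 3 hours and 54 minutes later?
Starting time: 9:28
Adding 54 minutes to 28 minutes: 28 + 54 = 82 minutes = 1 hour and 22 minutes
Adding 3 hours: 9 + 3 + 1 (carry) = 13 - 12 = 1
Final time: 1:22

Final answer: 1:22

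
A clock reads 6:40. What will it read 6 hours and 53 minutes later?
Starting time: 6:40
Adding 53 minutes to 40 minutes: 40 + 53 = 93 minutes = 1 hour and 33 minutes
Adding 6 hours: 6 + 6 + 1 (carry) = 13 - 12 = 1
Final time: 1:33

Final answer: 1:33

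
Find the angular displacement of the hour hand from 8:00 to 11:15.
The hour hand moves 0.5 degrees per minute.
Time elapsed: 11:15 - 8:00 = 195 minutes
Angular displacement: 195 x 0.5 = 97.5 degrees

Final answer: 97.5 degrees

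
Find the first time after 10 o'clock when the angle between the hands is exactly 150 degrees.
At t minutes past 10:00, the hour hand is at 30 x 10 + 0.5t degrees and the minute hand is at 6t degrees.
The smaller angle between them is 150 degrees when |30H - 5.5t| = 150 or |30H - 5.5t| = 210.
With H = 10, solve 30 x 10 - 5.5t = +/- target for each target:
  t = (30 x 10 - 150) / 5.5 = 27.27
  t = (30 x 10 + 150) / 5.5 = 81.82 (outside (0, 60))
  t = (30 x 10 - 210) / 5.5 = 16.36
  t = (30 x 10 + 210) / 5.5 = 92.73 (outside (0, 60))
Valid solutions in (0, 60): {16.36, 27.27} minutes.
The first occurrence is t = 16.36 minutes.
The hands form a 150-degree angle at 16.36 minutes past 10:00.

Final answer: 16.36 minutes past 10:00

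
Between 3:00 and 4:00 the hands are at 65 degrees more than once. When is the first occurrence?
At t minutes past 3:00, the hour hand is at 30 x 3 + 0.5t degrees and the minute hand is at 6t degrees.
The smaller angle between them is 65 degrees when |30H - 5.5t| = 65 or |30H - 5.5t| = 295.
With H = 3, solve 30 x 3 - 5.5t = +/- target for each target:
  t = (30 x 3 - 65) / 5.5 = 4.55
  t = (30 x 3 + 65) / 5.5 = 28.18
  t = (30 x 3 - 295) / 5.5 = -37.27 (outside (0, 60))
  t = (30 x 3 + 295) / 5.5 = 70 (outside (0, 60))
Valid solutions in (0, 60): {4.55, 28.18} minutes.
The first occurrence is t = 4.55 minutes.
The hands form a 65-degree angle at 4.55 minutes past 3:00.

Final answer: 4.55 minutes past 3:00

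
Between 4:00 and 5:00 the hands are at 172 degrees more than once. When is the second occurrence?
At t minutes past 4:00, the hour hand is at 30 x 4 + 0.5t degrees and the minute hand is at 6t degrees.
The smaller angle between them is 172 degrees when |30H - 5.5t| = 172 or |30H - 5.5t| = 188.
With H = 4, solve 30 x 4 - 5.5t = +/- target for each target:
  t = (30 x 4 - 172) / 5.5 = -9.45 (outside (0, 60))
  t = (30 x 4 + 172) / 5.5 = 53.09
  t = (30 x 4 - 188) / 5.5 = -12.36 (outside (0, 60))
  t = (30 x 4 + 188) / 5.5 = 56
Valid solutions in (0, 60): {53.09, 56} minutes.
The second occurrence is t = 56 minutes.
The hands form a 172-degree angle at 56 minutes past 4:00.

Final answer: 56 minutes past 4:00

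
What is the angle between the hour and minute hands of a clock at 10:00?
Hour hand position: 10 x 30 + 0 x 0.5 = 300 degrees
Minute hand position: 0 x 6 = 0 degrees
Difference: |300 - 0| = 300 degrees
Since 300 > 180, the smaller angle is 360 - 300 = 60 degrees

Final answer: 60 degrees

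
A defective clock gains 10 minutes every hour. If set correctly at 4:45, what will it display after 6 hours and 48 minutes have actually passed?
For every 60 true minutes, the faulty clock advances 60 + 10 = 70 minutes.
True elapsed: 6 hours and 48 minutes = 408 minutes.
Faulty clock advances: 408 x 70/60 = 476 minutes (drift: 68 minutes ahead).
Shown time: 4:45 + 476 minutes = 12:41.

Final answer: 12:41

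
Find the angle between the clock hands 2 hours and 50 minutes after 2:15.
First find the time 2 hours and 50 minutes after 2:15.
Total minutes: 2 x 60 + 15 + 2 x 60 + 50 = 305.
305 mod 720 = 305 minutes = 5:05.
Now compute the angle at 5:05:
Hour hand: 5 x 30 + 5 x 0.5 = 152.5 degrees
Minute hand: 5 x 6 = 30 degrees
Difference: |152.5 - 30| = 122.5 degrees
The angle is 122.5 degrees

Final answer: 122.5 degrees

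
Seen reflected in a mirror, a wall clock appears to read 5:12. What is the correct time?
Reflection across the vertical (12-6) axis maps a hand at angle A degrees to (360 - A) degrees, which sends a reading of T minutes past 12:00 to (720 - T) minutes past 12:00.
Mirror reads 5:12 = 312 minutes past 12:00.
Actual time: (720 - 312) mod 720 = 408 minutes = 6:48.

Final answer: 6:48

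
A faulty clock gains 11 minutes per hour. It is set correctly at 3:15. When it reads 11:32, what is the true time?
For every 60 true minutes, the faulty clock advances 71 minutes, so 1 faulty-clock minute corresponds to 60/71 true minutes.
From 3:15 to 11:32 on the faulty dial is 497 minutes.
True elapsed: 497 x 60/71 = 420 minutes = 7 hours.
True time: 3:15 + 7 hours = 10:15.

Final answer: 10:15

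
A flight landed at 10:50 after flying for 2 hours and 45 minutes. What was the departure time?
Starting time: 10:50 = 650 total minutes past 12:00
Subtracting: 2 hours and 45 minutes = 165 minutes
650 - 165 = 485 minutes
= 8 hours and 5 minutes past 12:00 = 8:05

Final answer: 8:05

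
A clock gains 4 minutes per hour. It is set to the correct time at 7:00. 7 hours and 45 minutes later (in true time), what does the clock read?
For every 60 true minutes, the faulty clock advances 60 + 4 = 64 minutes.
True elapsed: 7 hours and 45 minutes = 465 minutes.
Faulty clock advances: 465 x 64/60 = 496 minutes (drift: 31 minutes ahead).
Shown time: 7:00 + 496 minutes = 3:16.

Final answer: 3:16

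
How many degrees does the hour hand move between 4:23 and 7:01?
The hour hand moves 0.5 degrees per minute.
Time elapsed: 7:01 - 4:23 = 158 minutes
Angular displacement: 158 x 0.5 = 79 degrees

Final answer: 79 degrees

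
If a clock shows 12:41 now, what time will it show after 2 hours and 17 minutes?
Starting time: 12:41
Adding 17 minutes to 41 minutes: 41 + 17 = 58 minutes
Adding 2 hours: 12 + 2 = 14 - 12 = 2
Final time: 2:58

Final answer: 2:58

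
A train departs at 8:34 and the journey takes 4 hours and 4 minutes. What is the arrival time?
Starting time: 8:34
Adding 4 minutes to 34 minutes: 34 + 4 = 38 minutes
Adding 4 hours: 8 + 4 = 12
Final time: 12:38

Final answer: 12:38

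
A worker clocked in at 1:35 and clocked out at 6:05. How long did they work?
From 1:35 to 6:05:
(6 x 60 + 5) - (1 x 60 + 35) = 365 - 95 = 270 minutes
= 4 hours and 30 minutes

Final answer: 4 hours and 30 minutes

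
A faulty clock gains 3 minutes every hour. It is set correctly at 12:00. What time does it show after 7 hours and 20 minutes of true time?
For every 60 true minutes, the faulty clock advances 60 + 3 = 63 minutes.
True elapsed: 7 hours and 20 minutes = 440 minutes.
Faulty clock advances: 440 x 63/60 = 462 minutes (drift: 22 minutes ahead).
Shown time: 12:00 + 462 minutes = 7:42.

Final answer: 7:42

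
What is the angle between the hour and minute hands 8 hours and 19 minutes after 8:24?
First find the time 8 hours and 19 minutes after 8:24.
Total minutes: 8 x 60 + 24 + 8 x 60 + 19 = 1003.
1003 mod 720 = 283 minutes = 4:43.
Now compute the angle at 4:43:
Hour hand: 4 x 30 + 43 x 0.5 = 141.5 degrees
Minute hand: 43 x 6 = 258 degrees
Difference: |141.5 - 258| = 116.5 degrees
The angle is 116.5 degrees

Final answer: 116.5 degrees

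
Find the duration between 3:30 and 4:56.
From 3:30 to 4:56:
(4 x 60 + 56) - (3 x 60 + 30) = 296 - 210 = 86 minutes
= 1 hour and 26 minutes

Final answer: 1 hour and 26 minutes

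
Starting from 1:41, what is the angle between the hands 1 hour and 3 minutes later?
First find the time 1 hour and 3 minutes after 1:41.
Total minutes: 1 x 60 + 41 + 1 x 60 + 3 = 164.
164 mod 720 = 164 minutes = 2:44.
Now compute the angle at 2:44:
Hour hand: 2 x 30 + 44 x 0.5 = 82 degrees
Minute hand: 44 x 6 = 264 degrees
Difference: |82 - 264| = 182 degrees
Smaller angle: 360 - 182 = 178 degrees

Final answer: 178 degrees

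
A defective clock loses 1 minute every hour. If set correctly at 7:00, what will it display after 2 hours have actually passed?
For every 60 true minutes, the faulty clock advances 60 - 1 = 59 minutes.
True elapsed: 2 hours = 120 minutes.
Faulty clock advances: 120 x 59/60 = 118 minutes (drift: 2 minutes behind).
Shown time: 7:00 + 118 minutes = 8:58.

Final answer: 8:58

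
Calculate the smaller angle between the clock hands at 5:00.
Hour hand position: 5 x 30 + 0 x 0.5 = 150 degrees
Minute hand position: 0 x 6 = 0 degrees
Difference: |150 - 0| = 150 degrees
The angle between the hands is 150 degrees

Final answer: 150 degrees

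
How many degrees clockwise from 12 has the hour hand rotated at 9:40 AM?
The hour hand moves 30 degrees per hour and 0.5 degrees per minute.
At 9:40: (9) x 30 + 40 x 0.5 = 270 + 20 = 290 degrees

Final answer: 290 degrees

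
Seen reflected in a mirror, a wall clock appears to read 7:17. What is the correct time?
Reflection across the vertical (12-6) axis maps a hand at angle A degrees to (360 - A) degrees, which sends a reading of T minutes past 12:00 to (720 - T) minutes past 12:00.
Mirror reads 7:17 = 437 minutes past 12:00.
Actual time: (720 - 437) mod 720 = 283 minutes = 4:43.

Final answer: 4:43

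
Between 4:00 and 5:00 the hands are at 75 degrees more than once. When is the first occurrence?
At t minutes past 4:00, the hour hand is at 30 x 4 + 0.5t degrees and the minute hand is at 6t degrees.
The smaller angle between them is 75 degrees when |30H - 5.5t| = 75 or |30H - 5.5t| = 285.
With H = 4, solve 30 x 4 - 5.5t = +/- target for each target:
  t = (30 x 4 - 75) / 5.5 = 8.18
  t = (30 x 4 + 75) / 5.5 = 35.45
  t = (30 x 4 - 285) / 5.5 = -30 (outside (0, 60))
  t = (30 x 4 + 285) / 5.5 = 73.64 (outside (0, 60))
Valid solutions in (0, 60): {8.18, 35.45} minutes.
The first occurrence is t = 8.18 minutes.
The hands form a 75-degree angle at 8.18 minutes past 4:00.

Final answer: 8.18 minutes past 4:00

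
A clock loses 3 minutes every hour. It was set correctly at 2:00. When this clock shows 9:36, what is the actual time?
For every 60 true minutes, the faulty clock advances 57 minutes, so 1 faulty-clock minute corresponds to 60/57 true minutes.
From 2:00 to 9:36 on the faulty dial is 456 minutes.
True elapsed: 456 x 60/57 = 480 minutes = 8 hours.
True time: 2:00 + 8 hours = 10:00.

Final answer: 10:00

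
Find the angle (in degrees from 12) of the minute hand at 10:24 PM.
The minute hand moves 6 degrees per minute.
At 10:24: 24 x 6 = 144 degrees

Final answer: 144 degrees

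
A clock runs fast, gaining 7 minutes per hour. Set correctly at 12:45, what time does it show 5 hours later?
For every 60 true minutes, the faulty clock advances 60 + 7 = 67 minutes.
True elapsed: 5 hours = 300 minutes.
Faulty clock advances: 300 x 67/60 = 335 minutes (drift: 35 minutes ahead).
Shown time: 12:45 + 335 minutes = 6:20.

Final answer: 6:20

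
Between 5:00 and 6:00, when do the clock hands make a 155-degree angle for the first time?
At t minutes past 5:00, the hour hand is at 30 x 5 + 0.5t degrees and the minute hand is at 6t degrees.
The smaller angle between them is 155 degrees when |30H - 5.5t| = 155 or |30H - 5.5t| = 205.
With H = 5, solve 30 x 5 - 5.5t = +/- target for each target:
  t = (30 x 5 - 155) / 5.5 = -0.91 (outside (0, 60))
  t = (30 x 5 + 155) / 5.5 = 55.45
  t = (30 x 5 - 205) / 5.5 = -10 (outside (0, 60))
  t = (30 x 5 + 205) / 5.5 = 64.55 (outside (0, 60))
Valid solutions in (0, 60): {55.45} minutes.
The first occurrence is t = 55.45 minutes.
The hands form a 155-degree angle at 55.45 minutes past 5:00.

Final answer: 55.45 minutes past 5:00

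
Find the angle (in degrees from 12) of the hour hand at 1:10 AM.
The hour hand moves 30 degrees per hour and 0.5 degrees per minute.
At 1:10: (1) x 30 + 10 x 0.5 = 30 + 5 = 35 degrees

Final answer: 35 degrees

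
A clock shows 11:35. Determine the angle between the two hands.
Hour hand position: 11 x 30 + 35 x 0.5 = 347.5 degrees
Minute hand position: 35 x 6 = 210 degrees
Difference: |347.5 - 210| = 137.5 degrees
The angle between the hands is 137.5 degrees

Final answer: 137.5 degrees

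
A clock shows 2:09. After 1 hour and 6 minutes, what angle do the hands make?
First find the time 1 hour and 6 minutes after 2:09.
Total minutes: 2 x 60 + 9 + 1 x 60 + 6 = 195.
195 mod 720 = 195 minutes = 3:15.
Now compute the angle at 3:15:
Hour hand: 3 x 30 + 15 x 0.5 = 97.5 degrees
Minute hand: 15 x 6 = 90 degrees
Difference: |97.5 - 90| = 7.5 degrees
The angle is 7.5 degrees

Final answer: 7.5 degrees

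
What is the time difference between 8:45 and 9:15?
From 8:45 to 9:15:
(9 x 60 + 15) - (8 x 60 + 45) = 555 - 525 = 30 minutes
= 30 minutes

Final answer: 30 minutes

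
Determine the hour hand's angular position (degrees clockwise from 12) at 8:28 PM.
The hour hand moves 30 degrees per hour and 0.5 degrees per minute.
At 8:28: (8) x 30 + 28 x 0.5 = 240 + 14 = 254 degrees

Final answer: 254 degrees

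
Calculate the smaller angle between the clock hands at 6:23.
Hour hand position: 6 x 30 + 23 x 0.5 = 191.5 degrees
Minute hand position: 23 x 6 = 138 degrees
Difference: |191.5 - 138| = 53.5 degrees
The angle between the hands is 53.5 degrees

Final answer: 53.5 degrees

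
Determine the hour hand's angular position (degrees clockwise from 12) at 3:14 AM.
The hour hand moves 30 degrees per hour and 0.5 degrees per minute.
At 3:14: (3) x 30 + 14 x 0.5 = 90 + 7 = 97 degrees

Final answer: 97 degrees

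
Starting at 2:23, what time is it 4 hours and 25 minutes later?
Starting time: 2:23
Adding 25 minutes to 23 minutes: 23 + 25 = 48 minutes
Adding 4 hours: 2 + 4 = 6
Final time: 6:48

Final answer: 6:48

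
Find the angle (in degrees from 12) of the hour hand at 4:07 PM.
The hour hand moves 30 degrees per hour and 0.5 degrees per minute.
At 4:07: (4) x 30 + 7 x 0.5 = 120 + 3.5 = 123.5 degrees

Final answer: 123.5 degrees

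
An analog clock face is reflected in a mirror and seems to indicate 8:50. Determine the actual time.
Reflection across the vertical (12-6) axis maps a hand at angle A degrees to (360 - A) degrees, which sends a reading of T minutes past 12:00 to (720 - T) minutes past 12:00.
Mirror reads 8:50 = 530 minutes past 12:00.
Actual time: (720 - 530) mod 720 = 190 minutes = 3:10.

Final answer: 3:10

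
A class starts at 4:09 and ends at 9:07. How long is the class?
From 4:09 to 9:07:
(9 x 60 + 7) - (4 x 60 + 9) = 547 - 249 = 298 minutes
= 4 hours and 58 minutes

Final answer: 4 hours and 58 minutes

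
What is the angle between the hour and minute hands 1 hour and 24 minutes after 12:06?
First find the time 1 hour and 24 minutes after 12:06.
Total minutes: 12 x 60 + 6 + 1 x 60 + 24 = 810.
810 mod 720 = 90 minutes = 1:30.
Now compute the angle at 1:30:
Hour hand: 1 x 30 + 30 x 0.5 = 45 degrees
Minute hand: 30 x 6 = 180 degrees
Difference: |45 - 180| = 135 degrees
The angle is 135 degrees

Final answer: 135 degrees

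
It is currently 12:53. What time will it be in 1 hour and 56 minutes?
Starting time: 12:53
Adding 56 minutes to 53 minutes: 53 + 56 = 109 minutes = 1 hour and 49 minutes
Adding 1 hour: 12 + 1 + 1 (carry) = 14 - 12 = 2
Final time: 2:49

Final answer: 2:49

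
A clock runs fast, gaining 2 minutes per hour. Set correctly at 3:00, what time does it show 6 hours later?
For every 60 true minutes, the faulty clock advances 60 + 2 = 62 minutes.
True elapsed: 6 hours = 360 minutes.
Faulty clock advances: 360 x 62/60 = 372 minutes (drift: 12 minutes ahead).
Shown time: 3:00 + 372 minutes = 9:12.

Final answer: 9:12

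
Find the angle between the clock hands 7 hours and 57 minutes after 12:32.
First find the time 7 hours and 57 minutes after 12:32.
Total minutes: 12 x 60 + 32 + 7 x 60 + 57 = 1229.
1229 mod 720 = 509 minutes = 8:29.
Now compute the angle at 8:29:
Hour hand: 8 x 30 + 29 x 0.5 = 254.5 degrees
Minute hand: 29 x 6 = 174 degrees
Difference: |254.5 - 174| = 80.5 degrees
The angle is 80.5 degrees

Final answer: 80.5 degrees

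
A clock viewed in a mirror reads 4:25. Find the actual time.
Reflection across the vertical (12-6) axis maps a hand at angle A degrees to (360 - A) degrees, which sends a reading of T minutes past 12:00 to (720 - T) minutes past 12:00.
Mirror reads 4:25 = 265 minutes past 12:00.
Actual time: (720 - 265) mod 720 = 455 minutes = 7:35.

Final answer: 7:35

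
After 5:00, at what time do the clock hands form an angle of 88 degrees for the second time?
At t minutes past 5:00, the hour hand is at 30 x 5 + 0.5t degrees and the minute hand is at 6t degrees.
The smaller angle between them is 88 degrees when |30H - 5.5t| = 88 or |30H - 5.5t| = 272.
With H = 5, solve 30 x 5 - 5.5t = +/- target for each target:
  t = (30 x 5 - 88) / 5.5 = 11.27
  t = (30 x 5 + 88) / 5.5 = 43.27
  t = (30 x 5 - 272) / 5.5 = -22.18 (outside (0, 60))
  t = (30 x 5 + 272) / 5.5 = 76.73 (outside (0, 60))
Valid solutions in (0, 60): {11.27, 43.27} minutes.
The second occurrence is t = 43.27 minutes.
The hands form a 88-degree angle at 43.27 minutes past 5:00.

Final answer: 43.27 minutes past 5:00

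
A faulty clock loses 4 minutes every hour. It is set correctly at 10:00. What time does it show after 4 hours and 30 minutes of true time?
For every 60 true minutes, the faulty clock advances 60 - 4 = 56 minutes.
True elapsed: 4 hours and 30 minutes = 270 minutes.
Faulty clock advances: 270 x 56/60 = 252 minutes (drift: 18 minutes behind).
Shown time: 10:00 + 252 minutes = 2:12.

Final answer: 2:12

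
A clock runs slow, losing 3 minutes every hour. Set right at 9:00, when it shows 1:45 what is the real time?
For every 60 true minutes, the faulty clock advances 57 minutes, so 1 faulty-clock minute corresponds to 60/57 true minutes.
From 9:00 to 1:45 on the faulty dial is 285 minutes.
True elapsed: 285 x 60/57 = 300 minutes = 5 hours.
True time: 9:00 + 5 hours = 2:00.

Final answer: 2:00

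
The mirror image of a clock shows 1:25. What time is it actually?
Reflection across the vertical (12-6) axis maps a hand at angle A degrees to (360 - A) degrees, which sends a reading of T minutes past 12:00 to (720 - T) minutes past 12:00.
Mirror reads 1:25 = 85 minutes past 12:00.
Actual time: (720 - 85) mod 720 = 635 minutes = 10:35.

Final answer: 10:35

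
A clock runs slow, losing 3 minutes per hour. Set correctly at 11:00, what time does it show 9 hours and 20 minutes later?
For every 60 true minutes, the faulty clock advances 60 - 3 = 57 minutes.
True elapsed: 9 hours and 20 minutes = 560 minutes.
Faulty clock advances: 560 x 57/60 = 532 minutes (drift: 28 minutes behind).
Shown time: 11:00 + 532 minutes = 7:52.

Final answer: 7:52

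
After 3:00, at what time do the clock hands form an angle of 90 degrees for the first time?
At t minutes past 3:00, the hour hand is at 30 x 3 + 0.5t degrees and the minute hand is at 6t degrees.
The smaller angle between them is 90 degrees when |30H - 5.5t| = 90 or |30H - 5.5t| = 270.
With H = 3, solve 30 x 3 - 5.5t = +/- target for each target:
  t = (30 x 3 - 90) / 5.5 = 0 (outside (0, 60))
  t = (30 x 3 + 90) / 5.5 = 32.73
  t = (30 x 3 - 270) / 5.5 = -32.73 (outside (0, 60))
  t = (30 x 3 + 270) / 5.5 = 65.45 (outside (0, 60))
Valid solutions in (0, 60): {32.73} minutes.
The first occurrence is t = 32.73 minutes.
The hands form a 90-degree angle at 32.73 minutes past 3:00.

Final answer: 32.73 minutes past 3:00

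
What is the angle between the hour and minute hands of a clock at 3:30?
Hour hand position: 3 x 30 + 30 x 0.5 = 105 degrees
Minute hand position: 30 x 6 = 180 degrees
Difference: |105 - 180| = 75 degrees
The angle between the hands is 75 degrees

Final answer: 75 degrees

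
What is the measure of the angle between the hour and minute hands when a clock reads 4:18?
Hour hand position: 4 x 30 + 18 x 0.5 = 129 degrees
Minute hand position: 18 x 6 = 108 degrees
Difference: |129 - 108| = 21 degrees
The angle between the hands is 21 degrees

Final answer: 21 degrees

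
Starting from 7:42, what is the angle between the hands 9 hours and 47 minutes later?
First find the time 9 hours and 47 minutes after 7:42.
Total minutes: 7 x 60 + 42 + 9 x 60 + 47 = 1049.
1049 mod 720 = 329 minutes = 5:29.
Now compute the angle at 5:29:
Hour hand: 5 x 30 + 29 x 0.5 = 164.5 degrees
Minute hand: 29 x 6 = 174 degrees
Difference: |164.5 - 174| = 9.5 degrees
The angle is 9.5 degrees

Final answer: 9.5 degrees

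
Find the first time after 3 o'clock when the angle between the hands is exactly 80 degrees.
At t minutes past 3:00, the hour hand is at 30 x 3 + 0.5t degrees and the minute hand is at 6t degrees.
The smaller angle between them is 80 degrees when |30H - 5.5t| = 80 or |30H - 5.5t| = 280.
With H = 3, solve 30 x 3 - 5.5t = +/- target for each target:
  t = (30 x 3 - 80) / 5.5 = 1.82
  t = (30 x 3 + 80) / 5.5 = 30.91
  t = (30 x 3 - 280) / 5.5 = -34.55 (outside (0, 60))
  t = (30 x 3 + 280) / 5.5 = 67.27 (outside (0, 60))
Valid solutions in (0, 60): {1.82, 30.91} minutes.
The first occurrence is t = 1.82 minutes.
The hands form a 80-degree angle at 1.82 minutes past 3:00.

Final answer: 1.82 minutes past 3:00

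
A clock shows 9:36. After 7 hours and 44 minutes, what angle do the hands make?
First find the time 7 hours and 44 minutes after 9:36.
Total minutes: 9 x 60 + 36 + 7 x 60 + 44 = 1040.
1040 mod 720 = 320 minutes = 5:20.
Now compute the angle at 5:20:
Hour hand: 5 x 30 + 20 x 0.5 = 160 degrees
Minute hand: 20 x 6 = 120 degrees
Difference: |160 - 120| = 40 degrees
The angle is 40 degrees

Final answer: 40 degrees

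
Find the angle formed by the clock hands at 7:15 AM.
Hour hand position: 7 x 30 + 15 x 0.5 = 217.5 degrees
Minute hand position: 15 x 6 = 90 degrees
Difference: |217.5 - 90| = 127.5 degrees
The angle between the hands is 127.5 degrees

Final answer: 127.5 degrees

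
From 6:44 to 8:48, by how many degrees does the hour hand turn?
The hour hand moves 0.5 degrees per minute.
Time elapsed: 8:48 - 6:44 = 124 minutes
Angular displacement: 124 x 0.5 = 62 degrees

Final answer: 62 degrees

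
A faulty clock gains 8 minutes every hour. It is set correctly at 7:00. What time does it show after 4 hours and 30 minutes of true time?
For every 60 true minutes, the faulty clock advances 60 + 8 = 68 minutes.
True elapsed: 4 hours and 30 minutes = 270 minutes.
Faulty clock advances: 270 x 68/60 = 306 minutes (drift: 36 minutes ahead).
Shown time: 7:00 + 306 minutes = 12:06.

Final answer: 12:06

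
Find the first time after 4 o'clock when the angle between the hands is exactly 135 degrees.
At t minutes past 4:00, the hour hand is at 30 x 4 + 0.5t degrees and the minute hand is at 6t degrees.
The smaller angle between them is 135 degrees when |30H - 5.5t| = 135 or |30H - 5.5t| = 225.
With H = 4, solve 30 x 4 - 5.5t = +/- target for each target:
  t = (30 x 4 - 135) / 5.5 = -2.73 (outside (0, 60))
  t = (30 x 4 + 135) / 5.5 = 46.36
  t = (30 x 4 - 225) / 5.5 = -19.09 (outside (0, 60))
  t = (30 x 4 + 225) / 5.5 = 62.73 (outside (0, 60))
Valid solutions in (0, 60): {46.36} minutes.
The first occurrence is t = 46.36 minutes.
The hands form a 135-degree angle at 46.36 minutes past 4:00.

Final answer: 46.36 minutes past 4:00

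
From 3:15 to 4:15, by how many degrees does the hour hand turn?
The hour hand moves 0.5 degrees per minute.
Time elapsed: 4:15 - 3:15 = 60 minutes
Angular displacement: 60 x 0.5 = 30 degrees

Final answer: 30 degrees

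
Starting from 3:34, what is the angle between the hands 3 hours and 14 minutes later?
First find the time 3 hours and 14 minutes after 3:34.
Total minutes: 3 x 60 + 34 + 3 x 60 + 14 = 408.
408 mod 720 = 408 minutes = 6:48.
Now compute the angle at 6:48:
Hour hand: 6 x 30 + 48 x 0.5 = 204 degrees
Minute hand: 48 x 6 = 288 degrees
Difference: |204 - 288| = 84 degrees
The angle is 84 degrees

Final answer: 84 degrees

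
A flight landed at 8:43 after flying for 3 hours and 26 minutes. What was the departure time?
Starting time: 8:43 = 523 total minutes past 12:00
Subtracting: 3 hours and 26 minutes = 206 minutes
523 - 206 = 317 minutes
= 5 hours and 17 minutes past 12:00 = 5:17

Final answer: 5:17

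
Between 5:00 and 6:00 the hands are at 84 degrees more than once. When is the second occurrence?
At t minutes past 5:00, the hour hand is at 30 x 5 + 0.5t degrees and the minute hand is at 6t degrees.
The smaller angle between them is 84 degrees when |30H - 5.5t| = 84 or |30H - 5.5t| = 276.
With H = 5, solve 30 x 5 - 5.5t = +/- target for each target:
  t = (30 x 5 - 84) / 5.5 = 12
  t = (30 x 5 + 84) / 5.5 = 42.55
  t = (30 x 5 - 276) / 5.5 = -22.91 (outside (0, 60))
  t = (30 x 5 + 276) / 5.5 = 77.45 (outside (0, 60))
Valid solutions in (0, 60): {12, 42.55} minutes.
The second occurrence is t = 42.55 minutes.
The hands form a 84-degree angle at 42.55 minutes past 5:00.

Final answer: 42.55 minutes past 5:00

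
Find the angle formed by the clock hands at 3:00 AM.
Hour hand position: 3 x 30 + 0 x 0.5 = 90 degrees
Minute hand position: 0 x 6 = 0 degrees
Difference: |90 - 0| = 90 degrees
The angle between the hands is 90 degrees

Final answer: 90 degrees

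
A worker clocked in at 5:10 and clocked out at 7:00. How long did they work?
From 5:10 to 7:00:
(7 x 60 + 0) - (5 x 60 + 10) = 420 - 310 = 110 minutes
= 1 hour and 50 minutes

Final answer: 1 hour and 50 minutes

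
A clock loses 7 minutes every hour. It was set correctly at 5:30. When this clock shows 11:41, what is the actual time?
For every 60 true minutes, the faulty clock advances 53 minutes, so 1 faulty-clock minute corresponds to 60/53 true minutes.
From 5:30 to 11:41 on the faulty dial is 371 minutes.
True elapsed: 371 x 60/53 = 420 minutes = 7 hours.
True time: 5:30 + 7 hours = 12:30.

Final answer: 12:30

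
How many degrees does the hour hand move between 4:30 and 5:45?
The hour hand moves 0.5 degrees per minute.
Time elapsed: 5:45 - 4:30 = 75 minutes
Angular displacement: 75 x 0.5 = 37.5 degrees

Final answer: 37.5 degrees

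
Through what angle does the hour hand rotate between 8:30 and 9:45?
The hour hand moves 0.5 degrees per minute.
Time elapsed: 9:45 - 8:30 = 75 minutes
Angular displacement: 75 x 0.5 = 37.5 degrees

Final answer: 37.5 degrees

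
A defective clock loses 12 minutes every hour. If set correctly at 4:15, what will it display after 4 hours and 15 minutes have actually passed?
For every 60 true minutes, the faulty clock advances 60 - 12 = 48 minutes.
True elapsed: 4 hours and 15 minutes = 255 minutes.
Faulty clock advances: 255 x 48/60 = 204 minutes (drift: 51 minutes behind).
Shown time: 4:15 + 204 minutes = 7:39.

Final answer: 7:39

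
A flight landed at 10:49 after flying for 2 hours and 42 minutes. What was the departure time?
Starting time: 10:49 = 649 total minutes past 12:00
Subtracting: 2 hours and 42 minutes = 162 minutes
649 - 162 = 487 minutes
= 8 hours and 7 minutes past 12:00 = 8:07

Final answer: 8:07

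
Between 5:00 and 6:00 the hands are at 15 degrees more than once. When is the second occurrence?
At t minutes past 5:00, the hour hand is at 30 x 5 + 0.5t degrees and the minute hand is at 6t degrees.
The smaller angle between them is 15 degrees when |30H - 5.5t| = 15 or |30H - 5.5t| = 345.
With H = 5, solve 30 x 5 - 5.5t = +/- target for each target:
  t = (30 x 5 - 15) / 5.5 = 24.55
  t = (30 x 5 + 15) / 5.5 = 30
  t = (30 x 5 - 345) / 5.5 = -35.45 (outside (0, 60))
  t = (30 x 5 + 345) / 5.5 = 90 (outside (0, 60))
Valid solutions in (0, 60): {24.55, 30} minutes.
The second occurrence is t = 30 minutes.
The hands form a 15-degree angle at 30 minutes past 5:00.

Final answer: 30 minutes past 5:00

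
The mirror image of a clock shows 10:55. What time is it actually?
Reflection across the vertical (12-6) axis maps a hand at angle A degrees to (360 - A) degrees, which sends a reading of T minutes past 12:00 to (720 - T) minutes past 12:00.
Mirror reads 10:55 = 655 minutes past 12:00.
Actual time: (720 - 655) mod 720 = 65 minutes = 1:05.

Final answer: 1:05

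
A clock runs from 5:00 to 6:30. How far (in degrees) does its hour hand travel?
The hour hand moves 0.5 degrees per minute.
Time elapsed: 6:30 - 5:00 = 90 minutes
Angular displacement: 90 x 0.5 = 45 degrees

Final answer: 45 degrees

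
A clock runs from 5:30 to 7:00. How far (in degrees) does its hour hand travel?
The hour hand moves 0.5 degrees per minute.
Time elapsed: 7:00 - 5:30 = 90 minutes
Angular displacement: 90 x 0.5 = 45 degrees

Final answer: 45 degrees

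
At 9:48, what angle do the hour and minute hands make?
Hour hand position: 9 x 30 + 48 x 0.5 = 294 degrees
Minute hand position: 48 x 6 = 288 degrees
Difference: |294 - 288| = 6 degrees
The angle between the hands is 6 degrees

Final answer: 6 degrees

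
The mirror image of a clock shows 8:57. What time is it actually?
Reflection across the vertical (12-6) axis maps a hand at angle A degrees to (360 - A) degrees, which sends a reading of T minutes past 12:00 to (720 - T) minutes past 12:00.
Mirror reads 8:57 = 537 minutes past 12:00.
Actual time: (720 - 537) mod 720 = 183 minutes = 3:03.

Final answer: 3:03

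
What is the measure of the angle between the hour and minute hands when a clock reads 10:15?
Hour hand position: 10 x 30 + 15 x 0.5 = 307.5 degrees
Minute hand position: 15 x 6 = 90 degrees
Difference: |307.5 - 90| = 217.5 degrees
Since 217.5 > 180, the smaller angle is 360 - 217.5 = 142.5 degrees

Final answer: 142.5 degrees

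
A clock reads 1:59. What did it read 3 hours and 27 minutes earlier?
Starting time: 1:59 = 119 total minutes past 12:00
Subtracting: 3 hours and 27 minutes = 207 minutes
119 - 207 = -88 (negative, add 12 hours = 720) = 632 minutes
= 10 hours and 32 minutes past 12:00 = 10:32

Final answer: 10:32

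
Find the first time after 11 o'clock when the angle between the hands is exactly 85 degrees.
At t minutes past 11:00, the hour hand is at 30 x 11 + 0.5t degrees and the minute hand is at 6t degrees.
The smaller angle between them is 85 degrees when |30H - 5.5t| = 85 or |30H - 5.5t| = 275.
With H = 11, solve 30 x 11 - 5.5t = +/- target for each target:
  t = (30 x 11 - 85) / 5.5 = 44.55
  t = (30 x 11 + 85) / 5.5 = 75.45 (outside (0, 60))
  t = (30 x 11 - 275) / 5.5 = 10
  t = (30 x 11 + 275) / 5.5 = 110 (outside (0, 60))
Valid solutions in (0, 60): {10, 44.55} minutes.
The first occurrence is t = 10 minutes.
The hands form a 85-degree angle at 10 minutes past 11:00.

Final answer: 10 minutes past 11:00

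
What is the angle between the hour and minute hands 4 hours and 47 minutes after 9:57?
First find the time 4 hours and 47 minutes after 9:57.
Total minutes: 9 x 60 + 57 + 4 x 60 + 47 = 884.
884 mod 720 = 164 minutes = 2:44.
Now compute the angle at 2:44:
Hour hand: 2 x 30 + 44 x 0.5 = 82 degrees
Minute hand: 44 x 6 = 264 degrees
Difference: |82 - 264| = 182 degrees
Smaller angle: 360 - 182 = 178 degrees

Final answer: 178 degrees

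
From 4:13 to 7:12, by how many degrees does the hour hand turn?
The hour hand moves 0.5 degrees per minute.
Time elapsed: 7:12 - 4:13 = 179 minutes
Angular displacement: 179 x 0.5 = 89.5 degrees

Final answer: 89.5 degrees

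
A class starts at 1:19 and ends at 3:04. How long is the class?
From 1:19 to 3:04:
(3 x 60 + 4) - (1 x 60 + 19) = 184 - 79 = 105 minutes
= 1 hour and 45 minutes

Final answer: 1 hour and 45 minutes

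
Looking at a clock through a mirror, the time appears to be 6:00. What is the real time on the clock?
Reflection across the vertical (12-6) axis maps a hand at angle A degrees to (360 - A) degrees, which sends a reading of T minutes past 12:00 to (720 - T) minutes past 12:00.
Mirror reads 6:00 = 360 minutes past 12:00.
Actual time: (720 - 360) mod 720 = 360 minutes = 6:00.

Final answer: 6:00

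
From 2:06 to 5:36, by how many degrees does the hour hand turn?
The hour hand moves 0.5 degrees per minute.
Time elapsed: 5:36 - 2:06 = 210 minutes
Angular displacement: 210 x 0.5 = 105 degrees

Final answer: 105 degrees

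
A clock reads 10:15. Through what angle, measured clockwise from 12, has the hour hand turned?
The hour hand moves 30 degrees per hour and 0.5 degrees per minute.
At 10:15: (10) x 30 + 15 x 0.5 = 300 + 7.5 = 307.5 degrees

Final answer: 307.5 degrees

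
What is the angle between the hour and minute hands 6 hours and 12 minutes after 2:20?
First find the time 6 hours and 12 minutes after 2:20.
Total minutes: 2 x 60 + 20 + 6 x 60 + 12 = 512.
512 mod 720 = 512 minutes = 8:32.
Now compute the angle at 8:32:
Hour hand: 8 x 30 + 32 x 0.5 = 256 degrees
Minute hand: 32 x 6 = 192 degrees
Difference: |256 - 192| = 64 degrees
The angle is 64 degrees

Final answer: 64 degrees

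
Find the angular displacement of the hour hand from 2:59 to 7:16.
The hour hand moves 0.5 degrees per minute.
Time elapsed: 7:16 - 2:59 = 257 minutes
Angular displacement: 257 x 0.5 = 128.5 degrees

Final answer: 128.5 degrees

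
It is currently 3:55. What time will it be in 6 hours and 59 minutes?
Starting time: 3:55
Adding 59 minutes to 55 minutes: 55 + 59 = 114 minutes = 1 hour and 54 minutes
Adding 6 hours: 3 + 6 + 1 (carry) = 10
Final time: 10:54

Final answer: 10:54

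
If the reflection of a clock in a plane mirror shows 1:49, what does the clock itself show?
Reflection across the vertical (12-6) axis maps a hand at angle A degrees to (360 - A) degrees, which sends a reading of T minutes past 12:00 to (720 - T) minutes past 12:00.
Mirror reads 1:49 = 109 minutes past 12:00.
Actual time: (720 - 109) mod 720 = 611 minutes = 10:11.

Final answer: 10:11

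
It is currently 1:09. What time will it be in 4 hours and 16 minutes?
Starting time: 1:09
Adding 16 minutes to 9 minutes: 9 + 16 = 25 minutes
Adding 4 hours: 1 + 4 = 5
Final time: 5:25

Final answer: 5:25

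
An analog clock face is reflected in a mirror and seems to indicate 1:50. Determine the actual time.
Reflection across the vertical (12-6) axis maps a hand at angle A degrees to (360 - A) degrees, which sends a reading of T minutes past 12:00 to (720 - T) minutes past 12:00.
Mirror reads 1:50 = 110 minutes past 12:00.
Actual time: (720 - 110) mod 720 = 610 minutes = 10:10.

Final answer: 10:10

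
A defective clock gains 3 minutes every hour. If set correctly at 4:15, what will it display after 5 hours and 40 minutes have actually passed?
For every 60 true minutes, the faulty clock advances 60 + 3 = 63 minutes.
True elapsed: 5 hours and 40 minutes = 340 minutes.
Faulty clock advances: 340 x 63/60 = 357 minutes (drift: 17 minutes ahead).
Shown time: 4:15 + 357 minutes = 10:12.

Final answer: 10:12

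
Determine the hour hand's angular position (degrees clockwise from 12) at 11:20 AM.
The hour hand moves 30 degrees per hour and 0.5 degrees per minute.
At 11:20: (11) x 30 + 20 x 0.5 = 330 + 10 = 340 degrees

Final answer: 340 degrees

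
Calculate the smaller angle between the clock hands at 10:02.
Hour hand position: 10 x 30 + 2 x 0.5 = 301 degrees
Minute hand position: 2 x 6 = 12 degrees
Difference: |301 - 12| = 289 degrees
Since 289 > 180, the smaller angle is 360 - 289 = 71 degrees

Final answer: 71 degrees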